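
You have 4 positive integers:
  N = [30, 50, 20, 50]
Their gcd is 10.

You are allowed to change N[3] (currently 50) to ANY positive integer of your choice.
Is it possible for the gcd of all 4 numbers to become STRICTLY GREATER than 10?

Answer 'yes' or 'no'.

Current gcd = 10
gcd of all OTHER numbers (without N[3]=50): gcd([30, 50, 20]) = 10
The new gcd after any change is gcd(10, new_value).
This can be at most 10.
Since 10 = old gcd 10, the gcd can only stay the same or decrease.

Answer: no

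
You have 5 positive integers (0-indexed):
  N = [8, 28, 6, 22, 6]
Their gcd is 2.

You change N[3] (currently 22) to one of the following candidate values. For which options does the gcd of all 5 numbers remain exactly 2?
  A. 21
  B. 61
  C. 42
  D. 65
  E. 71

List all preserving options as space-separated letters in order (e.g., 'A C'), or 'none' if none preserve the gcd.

Answer: C

Derivation:
Old gcd = 2; gcd of others (without N[3]) = 2
New gcd for candidate v: gcd(2, v). Preserves old gcd iff gcd(2, v) = 2.
  Option A: v=21, gcd(2,21)=1 -> changes
  Option B: v=61, gcd(2,61)=1 -> changes
  Option C: v=42, gcd(2,42)=2 -> preserves
  Option D: v=65, gcd(2,65)=1 -> changes
  Option E: v=71, gcd(2,71)=1 -> changes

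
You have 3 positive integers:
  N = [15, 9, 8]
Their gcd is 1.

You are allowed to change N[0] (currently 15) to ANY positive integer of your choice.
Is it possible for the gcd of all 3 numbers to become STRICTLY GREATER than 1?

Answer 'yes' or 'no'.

Current gcd = 1
gcd of all OTHER numbers (without N[0]=15): gcd([9, 8]) = 1
The new gcd after any change is gcd(1, new_value).
This can be at most 1.
Since 1 = old gcd 1, the gcd can only stay the same or decrease.

Answer: no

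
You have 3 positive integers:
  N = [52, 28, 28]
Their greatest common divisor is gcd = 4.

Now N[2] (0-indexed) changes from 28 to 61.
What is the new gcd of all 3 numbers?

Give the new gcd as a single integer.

Numbers: [52, 28, 28], gcd = 4
Change: index 2, 28 -> 61
gcd of the OTHER numbers (without index 2): gcd([52, 28]) = 4
New gcd = gcd(g_others, new_val) = gcd(4, 61) = 1

Answer: 1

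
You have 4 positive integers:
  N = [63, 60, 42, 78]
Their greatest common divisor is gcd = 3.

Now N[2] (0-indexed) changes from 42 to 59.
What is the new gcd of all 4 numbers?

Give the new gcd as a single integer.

Numbers: [63, 60, 42, 78], gcd = 3
Change: index 2, 42 -> 59
gcd of the OTHER numbers (without index 2): gcd([63, 60, 78]) = 3
New gcd = gcd(g_others, new_val) = gcd(3, 59) = 1

Answer: 1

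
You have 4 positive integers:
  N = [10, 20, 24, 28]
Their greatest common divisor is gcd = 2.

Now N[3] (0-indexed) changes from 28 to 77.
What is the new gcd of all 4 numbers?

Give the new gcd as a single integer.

Answer: 1

Derivation:
Numbers: [10, 20, 24, 28], gcd = 2
Change: index 3, 28 -> 77
gcd of the OTHER numbers (without index 3): gcd([10, 20, 24]) = 2
New gcd = gcd(g_others, new_val) = gcd(2, 77) = 1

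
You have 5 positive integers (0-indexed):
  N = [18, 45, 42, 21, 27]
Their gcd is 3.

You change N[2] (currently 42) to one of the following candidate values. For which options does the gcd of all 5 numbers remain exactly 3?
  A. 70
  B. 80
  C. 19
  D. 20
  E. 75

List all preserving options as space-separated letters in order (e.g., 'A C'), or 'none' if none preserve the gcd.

Old gcd = 3; gcd of others (without N[2]) = 3
New gcd for candidate v: gcd(3, v). Preserves old gcd iff gcd(3, v) = 3.
  Option A: v=70, gcd(3,70)=1 -> changes
  Option B: v=80, gcd(3,80)=1 -> changes
  Option C: v=19, gcd(3,19)=1 -> changes
  Option D: v=20, gcd(3,20)=1 -> changes
  Option E: v=75, gcd(3,75)=3 -> preserves

Answer: E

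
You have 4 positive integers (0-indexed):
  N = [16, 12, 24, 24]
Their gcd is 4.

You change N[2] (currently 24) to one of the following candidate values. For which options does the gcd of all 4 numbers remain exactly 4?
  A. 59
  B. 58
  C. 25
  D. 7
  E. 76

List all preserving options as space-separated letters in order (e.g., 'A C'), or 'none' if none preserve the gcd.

Answer: E

Derivation:
Old gcd = 4; gcd of others (without N[2]) = 4
New gcd for candidate v: gcd(4, v). Preserves old gcd iff gcd(4, v) = 4.
  Option A: v=59, gcd(4,59)=1 -> changes
  Option B: v=58, gcd(4,58)=2 -> changes
  Option C: v=25, gcd(4,25)=1 -> changes
  Option D: v=7, gcd(4,7)=1 -> changes
  Option E: v=76, gcd(4,76)=4 -> preserves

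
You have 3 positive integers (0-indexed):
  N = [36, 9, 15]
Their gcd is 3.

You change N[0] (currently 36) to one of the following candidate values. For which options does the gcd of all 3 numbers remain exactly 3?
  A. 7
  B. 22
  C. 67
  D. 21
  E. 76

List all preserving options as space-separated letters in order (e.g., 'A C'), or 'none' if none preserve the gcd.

Answer: D

Derivation:
Old gcd = 3; gcd of others (without N[0]) = 3
New gcd for candidate v: gcd(3, v). Preserves old gcd iff gcd(3, v) = 3.
  Option A: v=7, gcd(3,7)=1 -> changes
  Option B: v=22, gcd(3,22)=1 -> changes
  Option C: v=67, gcd(3,67)=1 -> changes
  Option D: v=21, gcd(3,21)=3 -> preserves
  Option E: v=76, gcd(3,76)=1 -> changes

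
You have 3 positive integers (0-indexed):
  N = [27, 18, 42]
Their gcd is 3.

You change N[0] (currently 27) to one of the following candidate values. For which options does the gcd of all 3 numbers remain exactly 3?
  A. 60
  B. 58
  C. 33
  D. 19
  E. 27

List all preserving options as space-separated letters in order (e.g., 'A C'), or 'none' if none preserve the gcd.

Old gcd = 3; gcd of others (without N[0]) = 6
New gcd for candidate v: gcd(6, v). Preserves old gcd iff gcd(6, v) = 3.
  Option A: v=60, gcd(6,60)=6 -> changes
  Option B: v=58, gcd(6,58)=2 -> changes
  Option C: v=33, gcd(6,33)=3 -> preserves
  Option D: v=19, gcd(6,19)=1 -> changes
  Option E: v=27, gcd(6,27)=3 -> preserves

Answer: C E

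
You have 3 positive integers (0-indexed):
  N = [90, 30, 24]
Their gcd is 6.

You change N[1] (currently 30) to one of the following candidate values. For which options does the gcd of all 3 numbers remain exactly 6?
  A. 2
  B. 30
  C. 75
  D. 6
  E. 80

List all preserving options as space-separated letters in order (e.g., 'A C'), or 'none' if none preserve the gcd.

Old gcd = 6; gcd of others (without N[1]) = 6
New gcd for candidate v: gcd(6, v). Preserves old gcd iff gcd(6, v) = 6.
  Option A: v=2, gcd(6,2)=2 -> changes
  Option B: v=30, gcd(6,30)=6 -> preserves
  Option C: v=75, gcd(6,75)=3 -> changes
  Option D: v=6, gcd(6,6)=6 -> preserves
  Option E: v=80, gcd(6,80)=2 -> changes

Answer: B D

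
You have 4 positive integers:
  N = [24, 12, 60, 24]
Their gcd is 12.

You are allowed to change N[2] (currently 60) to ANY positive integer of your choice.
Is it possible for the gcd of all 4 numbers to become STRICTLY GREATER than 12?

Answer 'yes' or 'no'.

Current gcd = 12
gcd of all OTHER numbers (without N[2]=60): gcd([24, 12, 24]) = 12
The new gcd after any change is gcd(12, new_value).
This can be at most 12.
Since 12 = old gcd 12, the gcd can only stay the same or decrease.

Answer: no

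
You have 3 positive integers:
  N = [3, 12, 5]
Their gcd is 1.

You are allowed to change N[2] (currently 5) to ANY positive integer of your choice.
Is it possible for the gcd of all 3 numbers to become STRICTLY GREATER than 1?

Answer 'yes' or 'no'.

Current gcd = 1
gcd of all OTHER numbers (without N[2]=5): gcd([3, 12]) = 3
The new gcd after any change is gcd(3, new_value).
This can be at most 3.
Since 3 > old gcd 1, the gcd CAN increase (e.g., set N[2] = 3).

Answer: yes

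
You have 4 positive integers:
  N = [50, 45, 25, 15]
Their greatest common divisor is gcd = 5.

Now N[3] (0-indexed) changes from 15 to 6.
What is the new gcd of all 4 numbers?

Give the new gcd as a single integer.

Numbers: [50, 45, 25, 15], gcd = 5
Change: index 3, 15 -> 6
gcd of the OTHER numbers (without index 3): gcd([50, 45, 25]) = 5
New gcd = gcd(g_others, new_val) = gcd(5, 6) = 1

Answer: 1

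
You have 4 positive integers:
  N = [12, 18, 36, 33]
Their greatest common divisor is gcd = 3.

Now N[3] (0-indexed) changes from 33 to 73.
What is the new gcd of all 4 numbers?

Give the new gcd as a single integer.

Numbers: [12, 18, 36, 33], gcd = 3
Change: index 3, 33 -> 73
gcd of the OTHER numbers (without index 3): gcd([12, 18, 36]) = 6
New gcd = gcd(g_others, new_val) = gcd(6, 73) = 1

Answer: 1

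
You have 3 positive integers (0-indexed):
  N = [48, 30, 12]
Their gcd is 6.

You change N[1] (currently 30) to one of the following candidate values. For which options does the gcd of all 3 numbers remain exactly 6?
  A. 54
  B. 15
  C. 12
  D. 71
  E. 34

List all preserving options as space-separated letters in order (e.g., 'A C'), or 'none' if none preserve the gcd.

Old gcd = 6; gcd of others (without N[1]) = 12
New gcd for candidate v: gcd(12, v). Preserves old gcd iff gcd(12, v) = 6.
  Option A: v=54, gcd(12,54)=6 -> preserves
  Option B: v=15, gcd(12,15)=3 -> changes
  Option C: v=12, gcd(12,12)=12 -> changes
  Option D: v=71, gcd(12,71)=1 -> changes
  Option E: v=34, gcd(12,34)=2 -> changes

Answer: A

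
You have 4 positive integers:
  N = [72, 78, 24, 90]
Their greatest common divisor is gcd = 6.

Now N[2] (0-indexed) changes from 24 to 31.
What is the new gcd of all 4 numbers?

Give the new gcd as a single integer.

Numbers: [72, 78, 24, 90], gcd = 6
Change: index 2, 24 -> 31
gcd of the OTHER numbers (without index 2): gcd([72, 78, 90]) = 6
New gcd = gcd(g_others, new_val) = gcd(6, 31) = 1

Answer: 1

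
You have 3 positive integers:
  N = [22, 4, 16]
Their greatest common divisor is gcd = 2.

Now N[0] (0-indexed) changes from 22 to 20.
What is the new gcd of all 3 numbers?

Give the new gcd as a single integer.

Numbers: [22, 4, 16], gcd = 2
Change: index 0, 22 -> 20
gcd of the OTHER numbers (without index 0): gcd([4, 16]) = 4
New gcd = gcd(g_others, new_val) = gcd(4, 20) = 4

Answer: 4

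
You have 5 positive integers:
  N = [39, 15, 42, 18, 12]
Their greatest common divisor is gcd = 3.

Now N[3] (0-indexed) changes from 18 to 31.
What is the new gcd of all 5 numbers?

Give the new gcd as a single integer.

Numbers: [39, 15, 42, 18, 12], gcd = 3
Change: index 3, 18 -> 31
gcd of the OTHER numbers (without index 3): gcd([39, 15, 42, 12]) = 3
New gcd = gcd(g_others, new_val) = gcd(3, 31) = 1

Answer: 1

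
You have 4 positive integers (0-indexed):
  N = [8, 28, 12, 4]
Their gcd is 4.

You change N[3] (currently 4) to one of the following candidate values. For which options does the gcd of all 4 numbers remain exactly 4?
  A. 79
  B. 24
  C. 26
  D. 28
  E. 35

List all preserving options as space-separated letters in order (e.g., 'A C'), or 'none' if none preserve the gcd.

Answer: B D

Derivation:
Old gcd = 4; gcd of others (without N[3]) = 4
New gcd for candidate v: gcd(4, v). Preserves old gcd iff gcd(4, v) = 4.
  Option A: v=79, gcd(4,79)=1 -> changes
  Option B: v=24, gcd(4,24)=4 -> preserves
  Option C: v=26, gcd(4,26)=2 -> changes
  Option D: v=28, gcd(4,28)=4 -> preserves
  Option E: v=35, gcd(4,35)=1 -> changes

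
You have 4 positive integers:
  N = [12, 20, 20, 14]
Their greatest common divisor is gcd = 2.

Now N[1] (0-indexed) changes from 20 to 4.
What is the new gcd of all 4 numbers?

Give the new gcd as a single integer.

Answer: 2

Derivation:
Numbers: [12, 20, 20, 14], gcd = 2
Change: index 1, 20 -> 4
gcd of the OTHER numbers (without index 1): gcd([12, 20, 14]) = 2
New gcd = gcd(g_others, new_val) = gcd(2, 4) = 2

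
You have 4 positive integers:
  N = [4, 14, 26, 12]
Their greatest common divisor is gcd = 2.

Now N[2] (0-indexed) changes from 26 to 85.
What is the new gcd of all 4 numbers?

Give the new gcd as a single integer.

Answer: 1

Derivation:
Numbers: [4, 14, 26, 12], gcd = 2
Change: index 2, 26 -> 85
gcd of the OTHER numbers (without index 2): gcd([4, 14, 12]) = 2
New gcd = gcd(g_others, new_val) = gcd(2, 85) = 1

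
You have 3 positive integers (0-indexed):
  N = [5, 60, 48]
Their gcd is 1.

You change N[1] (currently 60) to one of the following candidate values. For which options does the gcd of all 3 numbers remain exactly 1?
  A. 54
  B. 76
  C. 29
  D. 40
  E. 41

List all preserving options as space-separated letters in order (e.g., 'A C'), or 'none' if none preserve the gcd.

Old gcd = 1; gcd of others (without N[1]) = 1
New gcd for candidate v: gcd(1, v). Preserves old gcd iff gcd(1, v) = 1.
  Option A: v=54, gcd(1,54)=1 -> preserves
  Option B: v=76, gcd(1,76)=1 -> preserves
  Option C: v=29, gcd(1,29)=1 -> preserves
  Option D: v=40, gcd(1,40)=1 -> preserves
  Option E: v=41, gcd(1,41)=1 -> preserves

Answer: A B C D E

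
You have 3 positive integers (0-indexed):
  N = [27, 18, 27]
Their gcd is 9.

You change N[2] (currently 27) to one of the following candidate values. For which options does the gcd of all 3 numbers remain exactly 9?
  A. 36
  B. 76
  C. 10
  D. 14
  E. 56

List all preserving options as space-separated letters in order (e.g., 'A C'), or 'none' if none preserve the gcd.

Answer: A

Derivation:
Old gcd = 9; gcd of others (without N[2]) = 9
New gcd for candidate v: gcd(9, v). Preserves old gcd iff gcd(9, v) = 9.
  Option A: v=36, gcd(9,36)=9 -> preserves
  Option B: v=76, gcd(9,76)=1 -> changes
  Option C: v=10, gcd(9,10)=1 -> changes
  Option D: v=14, gcd(9,14)=1 -> changes
  Option E: v=56, gcd(9,56)=1 -> changes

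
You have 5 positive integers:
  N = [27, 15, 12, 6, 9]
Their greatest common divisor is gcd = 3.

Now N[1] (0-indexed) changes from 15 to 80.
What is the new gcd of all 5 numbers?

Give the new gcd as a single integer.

Numbers: [27, 15, 12, 6, 9], gcd = 3
Change: index 1, 15 -> 80
gcd of the OTHER numbers (without index 1): gcd([27, 12, 6, 9]) = 3
New gcd = gcd(g_others, new_val) = gcd(3, 80) = 1

Answer: 1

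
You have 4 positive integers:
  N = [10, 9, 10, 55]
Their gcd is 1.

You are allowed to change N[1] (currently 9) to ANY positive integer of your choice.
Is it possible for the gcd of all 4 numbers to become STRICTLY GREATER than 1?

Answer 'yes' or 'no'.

Answer: yes

Derivation:
Current gcd = 1
gcd of all OTHER numbers (without N[1]=9): gcd([10, 10, 55]) = 5
The new gcd after any change is gcd(5, new_value).
This can be at most 5.
Since 5 > old gcd 1, the gcd CAN increase (e.g., set N[1] = 5).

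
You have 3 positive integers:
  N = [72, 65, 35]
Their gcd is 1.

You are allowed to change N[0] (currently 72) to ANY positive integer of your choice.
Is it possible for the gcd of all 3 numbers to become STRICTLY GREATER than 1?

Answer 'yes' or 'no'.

Current gcd = 1
gcd of all OTHER numbers (without N[0]=72): gcd([65, 35]) = 5
The new gcd after any change is gcd(5, new_value).
This can be at most 5.
Since 5 > old gcd 1, the gcd CAN increase (e.g., set N[0] = 5).

Answer: yes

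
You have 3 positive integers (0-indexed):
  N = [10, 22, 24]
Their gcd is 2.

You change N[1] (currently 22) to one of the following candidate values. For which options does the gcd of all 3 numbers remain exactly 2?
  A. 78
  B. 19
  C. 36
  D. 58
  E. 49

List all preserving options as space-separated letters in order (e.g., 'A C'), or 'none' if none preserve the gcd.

Old gcd = 2; gcd of others (without N[1]) = 2
New gcd for candidate v: gcd(2, v). Preserves old gcd iff gcd(2, v) = 2.
  Option A: v=78, gcd(2,78)=2 -> preserves
  Option B: v=19, gcd(2,19)=1 -> changes
  Option C: v=36, gcd(2,36)=2 -> preserves
  Option D: v=58, gcd(2,58)=2 -> preserves
  Option E: v=49, gcd(2,49)=1 -> changes

Answer: A C D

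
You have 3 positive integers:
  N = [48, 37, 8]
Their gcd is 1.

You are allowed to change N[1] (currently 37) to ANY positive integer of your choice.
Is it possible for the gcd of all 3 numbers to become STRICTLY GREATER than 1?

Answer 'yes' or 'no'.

Answer: yes

Derivation:
Current gcd = 1
gcd of all OTHER numbers (without N[1]=37): gcd([48, 8]) = 8
The new gcd after any change is gcd(8, new_value).
This can be at most 8.
Since 8 > old gcd 1, the gcd CAN increase (e.g., set N[1] = 8).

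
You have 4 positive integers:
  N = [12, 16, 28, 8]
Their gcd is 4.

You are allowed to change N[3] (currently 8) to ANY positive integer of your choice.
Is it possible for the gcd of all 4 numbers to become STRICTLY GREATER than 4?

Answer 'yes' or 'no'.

Current gcd = 4
gcd of all OTHER numbers (without N[3]=8): gcd([12, 16, 28]) = 4
The new gcd after any change is gcd(4, new_value).
This can be at most 4.
Since 4 = old gcd 4, the gcd can only stay the same or decrease.

Answer: no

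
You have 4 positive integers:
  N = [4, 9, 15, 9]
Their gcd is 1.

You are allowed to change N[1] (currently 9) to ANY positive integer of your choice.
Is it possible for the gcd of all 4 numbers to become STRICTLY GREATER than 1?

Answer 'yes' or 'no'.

Answer: no

Derivation:
Current gcd = 1
gcd of all OTHER numbers (without N[1]=9): gcd([4, 15, 9]) = 1
The new gcd after any change is gcd(1, new_value).
This can be at most 1.
Since 1 = old gcd 1, the gcd can only stay the same or decrease.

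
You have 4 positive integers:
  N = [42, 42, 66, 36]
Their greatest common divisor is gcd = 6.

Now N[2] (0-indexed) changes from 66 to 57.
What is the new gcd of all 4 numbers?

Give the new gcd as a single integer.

Numbers: [42, 42, 66, 36], gcd = 6
Change: index 2, 66 -> 57
gcd of the OTHER numbers (without index 2): gcd([42, 42, 36]) = 6
New gcd = gcd(g_others, new_val) = gcd(6, 57) = 3

Answer: 3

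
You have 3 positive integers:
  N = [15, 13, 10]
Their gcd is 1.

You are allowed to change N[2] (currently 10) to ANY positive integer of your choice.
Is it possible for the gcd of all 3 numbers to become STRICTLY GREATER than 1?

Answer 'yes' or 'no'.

Current gcd = 1
gcd of all OTHER numbers (without N[2]=10): gcd([15, 13]) = 1
The new gcd after any change is gcd(1, new_value).
This can be at most 1.
Since 1 = old gcd 1, the gcd can only stay the same or decrease.

Answer: no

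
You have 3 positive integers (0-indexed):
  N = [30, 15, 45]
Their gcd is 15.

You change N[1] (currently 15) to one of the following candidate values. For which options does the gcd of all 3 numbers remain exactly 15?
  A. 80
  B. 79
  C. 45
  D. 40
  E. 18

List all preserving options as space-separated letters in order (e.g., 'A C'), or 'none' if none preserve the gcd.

Answer: C

Derivation:
Old gcd = 15; gcd of others (without N[1]) = 15
New gcd for candidate v: gcd(15, v). Preserves old gcd iff gcd(15, v) = 15.
  Option A: v=80, gcd(15,80)=5 -> changes
  Option B: v=79, gcd(15,79)=1 -> changes
  Option C: v=45, gcd(15,45)=15 -> preserves
  Option D: v=40, gcd(15,40)=5 -> changes
  Option E: v=18, gcd(15,18)=3 -> changes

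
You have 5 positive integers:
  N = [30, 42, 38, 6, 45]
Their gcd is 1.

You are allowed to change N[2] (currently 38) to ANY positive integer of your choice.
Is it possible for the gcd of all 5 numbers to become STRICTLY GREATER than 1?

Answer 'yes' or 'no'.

Answer: yes

Derivation:
Current gcd = 1
gcd of all OTHER numbers (without N[2]=38): gcd([30, 42, 6, 45]) = 3
The new gcd after any change is gcd(3, new_value).
This can be at most 3.
Since 3 > old gcd 1, the gcd CAN increase (e.g., set N[2] = 3).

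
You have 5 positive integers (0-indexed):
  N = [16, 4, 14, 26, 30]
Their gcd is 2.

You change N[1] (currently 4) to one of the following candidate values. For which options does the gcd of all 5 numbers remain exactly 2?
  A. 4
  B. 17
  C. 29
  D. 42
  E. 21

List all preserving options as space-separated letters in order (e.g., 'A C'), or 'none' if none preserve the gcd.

Answer: A D

Derivation:
Old gcd = 2; gcd of others (without N[1]) = 2
New gcd for candidate v: gcd(2, v). Preserves old gcd iff gcd(2, v) = 2.
  Option A: v=4, gcd(2,4)=2 -> preserves
  Option B: v=17, gcd(2,17)=1 -> changes
  Option C: v=29, gcd(2,29)=1 -> changes
  Option D: v=42, gcd(2,42)=2 -> preserves
  Option E: v=21, gcd(2,21)=1 -> changes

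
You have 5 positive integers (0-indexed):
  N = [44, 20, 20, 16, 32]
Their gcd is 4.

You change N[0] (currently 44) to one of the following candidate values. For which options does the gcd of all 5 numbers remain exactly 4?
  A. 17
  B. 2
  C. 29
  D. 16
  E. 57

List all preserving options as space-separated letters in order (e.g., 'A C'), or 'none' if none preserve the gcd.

Answer: D

Derivation:
Old gcd = 4; gcd of others (without N[0]) = 4
New gcd for candidate v: gcd(4, v). Preserves old gcd iff gcd(4, v) = 4.
  Option A: v=17, gcd(4,17)=1 -> changes
  Option B: v=2, gcd(4,2)=2 -> changes
  Option C: v=29, gcd(4,29)=1 -> changes
  Option D: v=16, gcd(4,16)=4 -> preserves
  Option E: v=57, gcd(4,57)=1 -> changes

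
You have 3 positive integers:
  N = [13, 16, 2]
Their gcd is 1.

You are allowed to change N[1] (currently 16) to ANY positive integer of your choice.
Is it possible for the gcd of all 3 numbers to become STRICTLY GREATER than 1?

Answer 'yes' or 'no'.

Answer: no

Derivation:
Current gcd = 1
gcd of all OTHER numbers (without N[1]=16): gcd([13, 2]) = 1
The new gcd after any change is gcd(1, new_value).
This can be at most 1.
Since 1 = old gcd 1, the gcd can only stay the same or decrease.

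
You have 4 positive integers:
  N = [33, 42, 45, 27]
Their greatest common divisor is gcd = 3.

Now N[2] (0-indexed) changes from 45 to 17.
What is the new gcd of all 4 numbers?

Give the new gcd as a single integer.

Numbers: [33, 42, 45, 27], gcd = 3
Change: index 2, 45 -> 17
gcd of the OTHER numbers (without index 2): gcd([33, 42, 27]) = 3
New gcd = gcd(g_others, new_val) = gcd(3, 17) = 1

Answer: 1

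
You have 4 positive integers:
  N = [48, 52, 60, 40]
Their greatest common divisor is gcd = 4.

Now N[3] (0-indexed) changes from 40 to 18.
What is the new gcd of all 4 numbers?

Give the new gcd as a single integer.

Numbers: [48, 52, 60, 40], gcd = 4
Change: index 3, 40 -> 18
gcd of the OTHER numbers (without index 3): gcd([48, 52, 60]) = 4
New gcd = gcd(g_others, new_val) = gcd(4, 18) = 2

Answer: 2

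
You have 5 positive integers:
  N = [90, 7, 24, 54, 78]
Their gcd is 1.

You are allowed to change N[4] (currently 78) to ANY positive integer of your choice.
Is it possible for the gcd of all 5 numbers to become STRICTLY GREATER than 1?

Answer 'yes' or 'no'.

Answer: no

Derivation:
Current gcd = 1
gcd of all OTHER numbers (without N[4]=78): gcd([90, 7, 24, 54]) = 1
The new gcd after any change is gcd(1, new_value).
This can be at most 1.
Since 1 = old gcd 1, the gcd can only stay the same or decrease.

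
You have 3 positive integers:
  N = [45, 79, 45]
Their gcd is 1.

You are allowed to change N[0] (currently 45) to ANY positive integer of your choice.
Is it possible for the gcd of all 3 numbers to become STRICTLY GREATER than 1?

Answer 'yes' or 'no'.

Current gcd = 1
gcd of all OTHER numbers (without N[0]=45): gcd([79, 45]) = 1
The new gcd after any change is gcd(1, new_value).
This can be at most 1.
Since 1 = old gcd 1, the gcd can only stay the same or decrease.

Answer: no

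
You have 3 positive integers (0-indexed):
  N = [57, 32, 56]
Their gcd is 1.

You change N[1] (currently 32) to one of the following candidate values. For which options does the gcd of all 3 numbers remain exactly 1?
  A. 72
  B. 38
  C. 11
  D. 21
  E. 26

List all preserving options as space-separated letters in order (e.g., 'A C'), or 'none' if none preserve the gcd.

Old gcd = 1; gcd of others (without N[1]) = 1
New gcd for candidate v: gcd(1, v). Preserves old gcd iff gcd(1, v) = 1.
  Option A: v=72, gcd(1,72)=1 -> preserves
  Option B: v=38, gcd(1,38)=1 -> preserves
  Option C: v=11, gcd(1,11)=1 -> preserves
  Option D: v=21, gcd(1,21)=1 -> preserves
  Option E: v=26, gcd(1,26)=1 -> preserves

Answer: A B C D E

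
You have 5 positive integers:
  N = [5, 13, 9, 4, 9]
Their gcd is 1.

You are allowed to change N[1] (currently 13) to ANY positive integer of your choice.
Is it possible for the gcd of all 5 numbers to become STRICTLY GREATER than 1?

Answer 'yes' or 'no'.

Current gcd = 1
gcd of all OTHER numbers (without N[1]=13): gcd([5, 9, 4, 9]) = 1
The new gcd after any change is gcd(1, new_value).
This can be at most 1.
Since 1 = old gcd 1, the gcd can only stay the same or decrease.

Answer: no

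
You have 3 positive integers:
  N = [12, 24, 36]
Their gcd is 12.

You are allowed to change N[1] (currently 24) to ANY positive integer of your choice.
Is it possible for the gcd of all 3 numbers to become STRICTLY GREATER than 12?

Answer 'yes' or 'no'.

Answer: no

Derivation:
Current gcd = 12
gcd of all OTHER numbers (without N[1]=24): gcd([12, 36]) = 12
The new gcd after any change is gcd(12, new_value).
This can be at most 12.
Since 12 = old gcd 12, the gcd can only stay the same or decrease.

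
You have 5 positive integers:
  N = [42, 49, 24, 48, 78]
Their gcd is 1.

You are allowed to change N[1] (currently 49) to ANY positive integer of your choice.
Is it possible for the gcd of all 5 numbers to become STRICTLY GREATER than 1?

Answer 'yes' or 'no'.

Answer: yes

Derivation:
Current gcd = 1
gcd of all OTHER numbers (without N[1]=49): gcd([42, 24, 48, 78]) = 6
The new gcd after any change is gcd(6, new_value).
This can be at most 6.
Since 6 > old gcd 1, the gcd CAN increase (e.g., set N[1] = 6).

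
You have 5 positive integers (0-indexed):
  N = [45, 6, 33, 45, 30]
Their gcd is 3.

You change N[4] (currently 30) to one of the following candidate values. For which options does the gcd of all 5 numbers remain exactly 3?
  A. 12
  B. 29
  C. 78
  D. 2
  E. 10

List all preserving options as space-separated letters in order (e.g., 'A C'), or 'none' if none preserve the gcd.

Answer: A C

Derivation:
Old gcd = 3; gcd of others (without N[4]) = 3
New gcd for candidate v: gcd(3, v). Preserves old gcd iff gcd(3, v) = 3.
  Option A: v=12, gcd(3,12)=3 -> preserves
  Option B: v=29, gcd(3,29)=1 -> changes
  Option C: v=78, gcd(3,78)=3 -> preserves
  Option D: v=2, gcd(3,2)=1 -> changes
  Option E: v=10, gcd(3,10)=1 -> changes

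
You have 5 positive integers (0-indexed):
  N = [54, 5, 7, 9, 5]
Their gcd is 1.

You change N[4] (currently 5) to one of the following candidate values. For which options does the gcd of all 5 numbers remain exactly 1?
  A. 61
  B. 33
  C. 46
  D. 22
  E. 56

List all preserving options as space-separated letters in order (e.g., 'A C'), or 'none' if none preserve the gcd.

Answer: A B C D E

Derivation:
Old gcd = 1; gcd of others (without N[4]) = 1
New gcd for candidate v: gcd(1, v). Preserves old gcd iff gcd(1, v) = 1.
  Option A: v=61, gcd(1,61)=1 -> preserves
  Option B: v=33, gcd(1,33)=1 -> preserves
  Option C: v=46, gcd(1,46)=1 -> preserves
  Option D: v=22, gcd(1,22)=1 -> preserves
  Option E: v=56, gcd(1,56)=1 -> preserves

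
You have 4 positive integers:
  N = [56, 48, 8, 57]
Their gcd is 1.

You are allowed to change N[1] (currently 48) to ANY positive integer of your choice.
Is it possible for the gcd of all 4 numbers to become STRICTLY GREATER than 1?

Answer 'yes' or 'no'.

Current gcd = 1
gcd of all OTHER numbers (without N[1]=48): gcd([56, 8, 57]) = 1
The new gcd after any change is gcd(1, new_value).
This can be at most 1.
Since 1 = old gcd 1, the gcd can only stay the same or decrease.

Answer: no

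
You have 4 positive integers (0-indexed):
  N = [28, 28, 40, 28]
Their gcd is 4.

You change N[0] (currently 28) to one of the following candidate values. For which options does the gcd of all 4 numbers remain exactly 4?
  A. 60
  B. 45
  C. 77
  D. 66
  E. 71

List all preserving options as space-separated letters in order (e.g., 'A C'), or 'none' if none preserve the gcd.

Answer: A

Derivation:
Old gcd = 4; gcd of others (without N[0]) = 4
New gcd for candidate v: gcd(4, v). Preserves old gcd iff gcd(4, v) = 4.
  Option A: v=60, gcd(4,60)=4 -> preserves
  Option B: v=45, gcd(4,45)=1 -> changes
  Option C: v=77, gcd(4,77)=1 -> changes
  Option D: v=66, gcd(4,66)=2 -> changes
  Option E: v=71, gcd(4,71)=1 -> changes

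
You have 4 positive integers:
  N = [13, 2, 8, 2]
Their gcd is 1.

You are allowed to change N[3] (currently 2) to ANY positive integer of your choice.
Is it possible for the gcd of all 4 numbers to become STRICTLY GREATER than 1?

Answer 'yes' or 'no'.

Answer: no

Derivation:
Current gcd = 1
gcd of all OTHER numbers (without N[3]=2): gcd([13, 2, 8]) = 1
The new gcd after any change is gcd(1, new_value).
This can be at most 1.
Since 1 = old gcd 1, the gcd can only stay the same or decrease.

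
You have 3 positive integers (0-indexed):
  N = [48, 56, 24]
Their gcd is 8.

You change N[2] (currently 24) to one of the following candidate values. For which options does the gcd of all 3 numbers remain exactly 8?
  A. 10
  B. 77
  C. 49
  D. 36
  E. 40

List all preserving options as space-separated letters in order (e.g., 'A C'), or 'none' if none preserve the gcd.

Answer: E

Derivation:
Old gcd = 8; gcd of others (without N[2]) = 8
New gcd for candidate v: gcd(8, v). Preserves old gcd iff gcd(8, v) = 8.
  Option A: v=10, gcd(8,10)=2 -> changes
  Option B: v=77, gcd(8,77)=1 -> changes
  Option C: v=49, gcd(8,49)=1 -> changes
  Option D: v=36, gcd(8,36)=4 -> changes
  Option E: v=40, gcd(8,40)=8 -> preserves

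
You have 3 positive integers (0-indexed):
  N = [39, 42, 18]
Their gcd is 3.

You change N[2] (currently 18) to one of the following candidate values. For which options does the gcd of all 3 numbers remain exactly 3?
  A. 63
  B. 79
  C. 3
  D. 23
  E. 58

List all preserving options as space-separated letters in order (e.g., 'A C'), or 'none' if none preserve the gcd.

Answer: A C

Derivation:
Old gcd = 3; gcd of others (without N[2]) = 3
New gcd for candidate v: gcd(3, v). Preserves old gcd iff gcd(3, v) = 3.
  Option A: v=63, gcd(3,63)=3 -> preserves
  Option B: v=79, gcd(3,79)=1 -> changes
  Option C: v=3, gcd(3,3)=3 -> preserves
  Option D: v=23, gcd(3,23)=1 -> changes
  Option E: v=58, gcd(3,58)=1 -> changes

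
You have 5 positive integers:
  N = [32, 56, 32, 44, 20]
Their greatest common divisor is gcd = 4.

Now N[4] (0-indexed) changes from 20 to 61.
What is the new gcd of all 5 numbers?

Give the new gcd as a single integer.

Numbers: [32, 56, 32, 44, 20], gcd = 4
Change: index 4, 20 -> 61
gcd of the OTHER numbers (without index 4): gcd([32, 56, 32, 44]) = 4
New gcd = gcd(g_others, new_val) = gcd(4, 61) = 1

Answer: 1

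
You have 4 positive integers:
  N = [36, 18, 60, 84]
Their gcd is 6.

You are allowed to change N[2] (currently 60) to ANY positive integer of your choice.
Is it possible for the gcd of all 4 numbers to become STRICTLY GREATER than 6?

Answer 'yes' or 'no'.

Current gcd = 6
gcd of all OTHER numbers (without N[2]=60): gcd([36, 18, 84]) = 6
The new gcd after any change is gcd(6, new_value).
This can be at most 6.
Since 6 = old gcd 6, the gcd can only stay the same or decrease.

Answer: no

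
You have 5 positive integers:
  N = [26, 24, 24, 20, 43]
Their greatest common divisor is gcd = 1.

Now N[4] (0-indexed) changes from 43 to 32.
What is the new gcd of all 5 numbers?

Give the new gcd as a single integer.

Answer: 2

Derivation:
Numbers: [26, 24, 24, 20, 43], gcd = 1
Change: index 4, 43 -> 32
gcd of the OTHER numbers (without index 4): gcd([26, 24, 24, 20]) = 2
New gcd = gcd(g_others, new_val) = gcd(2, 32) = 2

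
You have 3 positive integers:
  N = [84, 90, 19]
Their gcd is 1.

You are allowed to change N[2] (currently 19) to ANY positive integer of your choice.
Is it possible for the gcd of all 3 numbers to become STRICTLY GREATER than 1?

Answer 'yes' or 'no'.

Answer: yes

Derivation:
Current gcd = 1
gcd of all OTHER numbers (without N[2]=19): gcd([84, 90]) = 6
The new gcd after any change is gcd(6, new_value).
This can be at most 6.
Since 6 > old gcd 1, the gcd CAN increase (e.g., set N[2] = 6).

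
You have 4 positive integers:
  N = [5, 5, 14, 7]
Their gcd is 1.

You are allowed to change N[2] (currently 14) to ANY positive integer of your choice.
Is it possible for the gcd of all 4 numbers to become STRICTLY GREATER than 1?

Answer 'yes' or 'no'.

Answer: no

Derivation:
Current gcd = 1
gcd of all OTHER numbers (without N[2]=14): gcd([5, 5, 7]) = 1
The new gcd after any change is gcd(1, new_value).
This can be at most 1.
Since 1 = old gcd 1, the gcd can only stay the same or decrease.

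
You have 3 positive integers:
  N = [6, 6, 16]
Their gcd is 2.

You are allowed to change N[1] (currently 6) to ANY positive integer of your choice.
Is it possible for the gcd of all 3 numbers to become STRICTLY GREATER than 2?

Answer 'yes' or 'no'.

Current gcd = 2
gcd of all OTHER numbers (without N[1]=6): gcd([6, 16]) = 2
The new gcd after any change is gcd(2, new_value).
This can be at most 2.
Since 2 = old gcd 2, the gcd can only stay the same or decrease.

Answer: no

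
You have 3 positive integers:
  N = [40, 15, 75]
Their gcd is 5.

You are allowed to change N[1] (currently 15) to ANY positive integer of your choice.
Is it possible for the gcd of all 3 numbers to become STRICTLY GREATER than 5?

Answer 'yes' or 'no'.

Current gcd = 5
gcd of all OTHER numbers (without N[1]=15): gcd([40, 75]) = 5
The new gcd after any change is gcd(5, new_value).
This can be at most 5.
Since 5 = old gcd 5, the gcd can only stay the same or decrease.

Answer: no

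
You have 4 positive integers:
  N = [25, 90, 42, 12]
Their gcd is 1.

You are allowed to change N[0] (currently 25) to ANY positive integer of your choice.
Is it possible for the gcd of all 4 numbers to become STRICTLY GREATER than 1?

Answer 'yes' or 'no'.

Current gcd = 1
gcd of all OTHER numbers (without N[0]=25): gcd([90, 42, 12]) = 6
The new gcd after any change is gcd(6, new_value).
This can be at most 6.
Since 6 > old gcd 1, the gcd CAN increase (e.g., set N[0] = 6).

Answer: yes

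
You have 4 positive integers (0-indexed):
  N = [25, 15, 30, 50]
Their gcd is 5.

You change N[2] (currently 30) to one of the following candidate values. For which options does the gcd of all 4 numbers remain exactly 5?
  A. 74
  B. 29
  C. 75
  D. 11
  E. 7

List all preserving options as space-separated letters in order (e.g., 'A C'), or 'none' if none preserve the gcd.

Answer: C

Derivation:
Old gcd = 5; gcd of others (without N[2]) = 5
New gcd for candidate v: gcd(5, v). Preserves old gcd iff gcd(5, v) = 5.
  Option A: v=74, gcd(5,74)=1 -> changes
  Option B: v=29, gcd(5,29)=1 -> changes
  Option C: v=75, gcd(5,75)=5 -> preserves
  Option D: v=11, gcd(5,11)=1 -> changes
  Option E: v=7, gcd(5,7)=1 -> changes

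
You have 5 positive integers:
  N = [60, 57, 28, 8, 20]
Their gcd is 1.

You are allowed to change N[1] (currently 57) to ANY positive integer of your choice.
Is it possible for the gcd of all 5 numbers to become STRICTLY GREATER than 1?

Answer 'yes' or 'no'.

Answer: yes

Derivation:
Current gcd = 1
gcd of all OTHER numbers (without N[1]=57): gcd([60, 28, 8, 20]) = 4
The new gcd after any change is gcd(4, new_value).
This can be at most 4.
Since 4 > old gcd 1, the gcd CAN increase (e.g., set N[1] = 4).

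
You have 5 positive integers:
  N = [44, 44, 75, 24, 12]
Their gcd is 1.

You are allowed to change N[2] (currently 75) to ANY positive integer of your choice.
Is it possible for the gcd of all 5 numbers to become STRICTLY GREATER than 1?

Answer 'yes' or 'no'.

Answer: yes

Derivation:
Current gcd = 1
gcd of all OTHER numbers (without N[2]=75): gcd([44, 44, 24, 12]) = 4
The new gcd after any change is gcd(4, new_value).
This can be at most 4.
Since 4 > old gcd 1, the gcd CAN increase (e.g., set N[2] = 4).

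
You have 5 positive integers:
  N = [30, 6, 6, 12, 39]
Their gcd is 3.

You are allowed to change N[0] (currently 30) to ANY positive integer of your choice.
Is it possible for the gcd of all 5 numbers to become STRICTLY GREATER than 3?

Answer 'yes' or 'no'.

Current gcd = 3
gcd of all OTHER numbers (without N[0]=30): gcd([6, 6, 12, 39]) = 3
The new gcd after any change is gcd(3, new_value).
This can be at most 3.
Since 3 = old gcd 3, the gcd can only stay the same or decrease.

Answer: no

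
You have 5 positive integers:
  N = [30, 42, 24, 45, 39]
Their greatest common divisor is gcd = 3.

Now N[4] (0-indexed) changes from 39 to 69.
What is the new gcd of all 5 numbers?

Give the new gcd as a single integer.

Answer: 3

Derivation:
Numbers: [30, 42, 24, 45, 39], gcd = 3
Change: index 4, 39 -> 69
gcd of the OTHER numbers (without index 4): gcd([30, 42, 24, 45]) = 3
New gcd = gcd(g_others, new_val) = gcd(3, 69) = 3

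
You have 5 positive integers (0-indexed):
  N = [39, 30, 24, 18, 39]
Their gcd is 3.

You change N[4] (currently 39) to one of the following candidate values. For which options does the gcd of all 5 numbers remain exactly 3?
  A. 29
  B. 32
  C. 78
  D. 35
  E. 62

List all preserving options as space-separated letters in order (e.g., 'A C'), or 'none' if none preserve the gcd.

Answer: C

Derivation:
Old gcd = 3; gcd of others (without N[4]) = 3
New gcd for candidate v: gcd(3, v). Preserves old gcd iff gcd(3, v) = 3.
  Option A: v=29, gcd(3,29)=1 -> changes
  Option B: v=32, gcd(3,32)=1 -> changes
  Option C: v=78, gcd(3,78)=3 -> preserves
  Option D: v=35, gcd(3,35)=1 -> changes
  Option E: v=62, gcd(3,62)=1 -> changes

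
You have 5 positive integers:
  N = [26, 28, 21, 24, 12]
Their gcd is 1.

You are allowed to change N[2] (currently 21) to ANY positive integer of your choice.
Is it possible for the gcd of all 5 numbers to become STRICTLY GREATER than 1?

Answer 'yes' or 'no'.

Answer: yes

Derivation:
Current gcd = 1
gcd of all OTHER numbers (without N[2]=21): gcd([26, 28, 24, 12]) = 2
The new gcd after any change is gcd(2, new_value).
This can be at most 2.
Since 2 > old gcd 1, the gcd CAN increase (e.g., set N[2] = 2).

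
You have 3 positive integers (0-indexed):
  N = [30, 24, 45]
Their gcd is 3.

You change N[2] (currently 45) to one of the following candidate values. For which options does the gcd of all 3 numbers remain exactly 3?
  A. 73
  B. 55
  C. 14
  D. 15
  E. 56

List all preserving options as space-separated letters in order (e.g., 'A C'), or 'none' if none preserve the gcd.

Answer: D

Derivation:
Old gcd = 3; gcd of others (without N[2]) = 6
New gcd for candidate v: gcd(6, v). Preserves old gcd iff gcd(6, v) = 3.
  Option A: v=73, gcd(6,73)=1 -> changes
  Option B: v=55, gcd(6,55)=1 -> changes
  Option C: v=14, gcd(6,14)=2 -> changes
  Option D: v=15, gcd(6,15)=3 -> preserves
  Option E: v=56, gcd(6,56)=2 -> changes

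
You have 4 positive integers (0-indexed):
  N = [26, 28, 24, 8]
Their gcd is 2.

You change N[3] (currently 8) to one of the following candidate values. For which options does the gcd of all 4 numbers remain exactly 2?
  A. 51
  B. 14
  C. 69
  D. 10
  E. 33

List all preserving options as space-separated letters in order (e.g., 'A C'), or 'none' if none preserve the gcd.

Old gcd = 2; gcd of others (without N[3]) = 2
New gcd for candidate v: gcd(2, v). Preserves old gcd iff gcd(2, v) = 2.
  Option A: v=51, gcd(2,51)=1 -> changes
  Option B: v=14, gcd(2,14)=2 -> preserves
  Option C: v=69, gcd(2,69)=1 -> changes
  Option D: v=10, gcd(2,10)=2 -> preserves
  Option E: v=33, gcd(2,33)=1 -> changes

Answer: B D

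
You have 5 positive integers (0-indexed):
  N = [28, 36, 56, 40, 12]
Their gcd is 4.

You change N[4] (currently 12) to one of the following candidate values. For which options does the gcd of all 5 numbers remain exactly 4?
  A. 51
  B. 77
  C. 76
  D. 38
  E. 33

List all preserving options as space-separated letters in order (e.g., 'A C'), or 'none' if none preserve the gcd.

Old gcd = 4; gcd of others (without N[4]) = 4
New gcd for candidate v: gcd(4, v). Preserves old gcd iff gcd(4, v) = 4.
  Option A: v=51, gcd(4,51)=1 -> changes
  Option B: v=77, gcd(4,77)=1 -> changes
  Option C: v=76, gcd(4,76)=4 -> preserves
  Option D: v=38, gcd(4,38)=2 -> changes
  Option E: v=33, gcd(4,33)=1 -> changes

Answer: C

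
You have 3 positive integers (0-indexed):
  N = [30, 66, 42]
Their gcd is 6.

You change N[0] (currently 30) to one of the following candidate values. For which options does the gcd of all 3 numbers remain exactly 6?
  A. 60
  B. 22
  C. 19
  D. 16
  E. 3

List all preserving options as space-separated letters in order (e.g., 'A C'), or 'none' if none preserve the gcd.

Answer: A

Derivation:
Old gcd = 6; gcd of others (without N[0]) = 6
New gcd for candidate v: gcd(6, v). Preserves old gcd iff gcd(6, v) = 6.
  Option A: v=60, gcd(6,60)=6 -> preserves
  Option B: v=22, gcd(6,22)=2 -> changes
  Option C: v=19, gcd(6,19)=1 -> changes
  Option D: v=16, gcd(6,16)=2 -> changes
  Option E: v=3, gcd(6,3)=3 -> changes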